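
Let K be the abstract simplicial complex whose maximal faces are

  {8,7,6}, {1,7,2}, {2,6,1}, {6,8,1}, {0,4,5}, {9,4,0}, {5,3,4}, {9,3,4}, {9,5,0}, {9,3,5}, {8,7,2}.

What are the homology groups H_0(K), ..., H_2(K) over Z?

H_0 ≅ Z^2,  H_1 ≅ Z,  H_2 ≅ Z.

K has 10 vertices, 19 edges, 11 triangles.
rank ∂_0 = 0, rank ∂_1 = 8 ⇒ b_0 = 10 − 0 − 8 = 2; all invariant factors of ∂_1 are 1 so no torsion. So H_0 ≅ Z^2.
rank ∂_1 = 8, rank ∂_2 = 10 ⇒ b_1 = 19 − 8 − 10 = 1; all invariant factors of ∂_2 are 1 so no torsion. So H_1 ≅ Z.
rank ∂_2 = 10, rank ∂_3 = 0 ⇒ b_2 = 11 − 10 − 0 = 1. So H_2 ≅ Z.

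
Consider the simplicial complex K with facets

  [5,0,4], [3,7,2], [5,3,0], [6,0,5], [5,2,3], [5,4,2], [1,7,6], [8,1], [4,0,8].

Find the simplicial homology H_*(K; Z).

H_0 ≅ Z,  H_1 ≅ Z^2,  H_2 = 0.

Take the total order 0 < 1 < 2 < 3 < 4 < 5 < 6 < 7 < 8 on the vertex set. Then K (dimension 2) consists of the simplices:

  0-simplices (9): [0], [1], [2], [3], [4], [5], [6], [7], [8]
  1-simplices (18): [0,3], [0,4], [0,5], [0,6], [0,8], [1,6], [1,7], [1,8], [2,3], [2,4], [2,5], [2,7], [3,5], [3,7], [4,5], [4,8], [5,6], [6,7]
  2-simplices (8): [0,3,5], [0,4,5], [0,4,8], [0,5,6], [1,6,7], [2,3,5], [2,3,7], [2,4,5]

so the chain groups are C_0 ≅ Z^9, C_1 ≅ Z^18, C_2 ≅ Z^8.

The boundary map ∂_1: C_1 → C_0 sends each edge [p,q] (with p < q) to q − p.
The resulting 9×18 matrix has rank 8, and its Smith normal form has invariant factors (1,1,1,1,1,1,1,1).

∂_2: C_2 → C_1 sends each 2-simplex [p,q,r] to [q,r] − [p,r] + [p,q]. For instance
  ∂[1,6,7] = [6,7] − [1,7] + [1,6],
  ∂[2,4,5] = [4,5] − [2,5] + [2,4].
The resulting 18×8 matrix has rank 8, and its Smith normal form has invariant factors (1,1,1,1,1,1,1,1).

Reading off H_k = ker ∂_k / im ∂_{k+1}:

  H_0: rank C_0 − rank ∂_1 = 9 − 8 = 1, and the invariant factors of ∂_1 are all 1, so H_0 = Z.
  H_1: rank ker ∂_1 − rank ∂_2 = (18 − 8) − 8 = 2, and the invariant factors of ∂_2 are all 1, so H_1 = Z^2.
  H_2: rank ker ∂_2 − rank ∂_3 = (8 − 8) − 0 = 0, and there is no ∂_3, so H_2 = 0.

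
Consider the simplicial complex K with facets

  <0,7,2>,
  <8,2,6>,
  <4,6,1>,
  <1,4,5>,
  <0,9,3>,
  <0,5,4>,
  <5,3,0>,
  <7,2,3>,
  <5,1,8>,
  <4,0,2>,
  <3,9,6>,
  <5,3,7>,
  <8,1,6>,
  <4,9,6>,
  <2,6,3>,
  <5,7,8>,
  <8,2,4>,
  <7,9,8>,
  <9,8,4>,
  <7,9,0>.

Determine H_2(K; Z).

H_2 ≅ 0.

Order the vertices as 0 < 1 < 2 < 3 < 4 < 5 < 6 < 7 < 8 < 9. Listing each simplex with vertices in this order, K has dimension 2 with simplices:

  0-simplices (10): [0], [1], [2], [3], [4], [5], [6], [7], [8], [9]
  1-simplices (30): (30 of them)
  2-simplices (20): (20 of them)

Hence C_0 ≅ Z^10, C_1 ≅ Z^30, C_2 ≅ Z^20.

Boundary ∂_1: C_1 → C_0 is given by ∂[p,q] = [q] − [p].
As a 10×30 matrix over Z this has rank 9, with invariant factors (1,1,1,1,1,1,1,1,1).

The boundary map ∂_2: C_2 → C_1 sends each 2-simplex [p,q,r] to [q,r] − [p,r] + [p,q]. For instance
  ∂[1,6,8] = [6,8] − [1,8] + [1,6],
  ∂[3,5,7] = [5,7] − [3,7] + [3,5].
This gives a 30×20 integer matrix of rank 20; reducing to Smith normal form yields diagonal entries (1,1,1,1,1,1,1,1,1,1,1,1,1,1,1,1,1,1,1,2).

Reading off H_k = ker ∂_k / im ∂_{k+1}:

  H_2: rank ker ∂_2 − rank ∂_3 = (20 − 20) − 0 = 0, and there is no ∂_3, so H_2 = 0.

(K is a triangulation of the Klein bottle.)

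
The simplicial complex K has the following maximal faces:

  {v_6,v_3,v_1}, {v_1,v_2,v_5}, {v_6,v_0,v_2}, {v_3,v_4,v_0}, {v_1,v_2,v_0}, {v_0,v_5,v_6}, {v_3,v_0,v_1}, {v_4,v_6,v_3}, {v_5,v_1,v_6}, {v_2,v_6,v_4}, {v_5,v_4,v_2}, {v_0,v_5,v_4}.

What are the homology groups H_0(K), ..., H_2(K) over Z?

Order the vertices as v_0 < v_1 < v_2 < v_3 < v_4 < v_5 < v_6. Listing each simplex with vertices in this order, K has dimension 2 with simplices:

  0-simplices (7): [v_0], [v_1], [v_2], [v_3], [v_4], [v_5], [v_6]
  1-simplices (18): (18 of them)
  2-simplices (12): (12 of them)

Hence C_0 ≅ Z^7, C_1 ≅ Z^18, C_2 ≅ Z^12.

∂_1: C_1 → C_0 is given by ∂[p,q] = [q] − [p]. For instance
  ∂[v_5,v_6] = [v_6] − [v_5].
As a 7×18 matrix over Z this has rank 6, with invariant factors (1,1,1,1,1,1).

The boundary map ∂_2: C_2 → C_1 acts by ∂[p,q,r] = [q,r] − [p,r] + [p,q]. For instance
  ∂[v_0,v_5,v_6] = [v_5,v_6] − [v_0,v_6] + [v_0,v_5],
  ∂[v_1,v_5,v_6] = [v_5,v_6] − [v_1,v_6] + [v_1,v_5].
As a 18×12 matrix over Z this has rank 12, with invariant factors (1,1,1,1,1,1,1,1,1,1,1,2).

Now H_k = ker ∂_k / im ∂_{k+1}, so:

  H_0: rank C_0 − rank ∂_1 = 7 − 6 = 1, and the invariant factors of ∂_1 are all 1, so H_0 = Z.
  H_1: rank ker ∂_1 − rank ∂_2 = (18 − 6) − 12 = 0, and ∂_2 has invariant factor 2 > 1, so H_1 = Z/2Z.
  H_2: rank ker ∂_2 − rank ∂_3 = (12 − 12) − 0 = 0, and there is no ∂_3, so H_2 = 0.

H_0 = Z,  H_1 = Z/2Z,  H_2 = 0.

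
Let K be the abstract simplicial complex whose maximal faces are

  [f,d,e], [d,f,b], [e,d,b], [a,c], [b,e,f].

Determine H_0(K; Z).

Take the total order a < b < c < d < e < f on the vertex set. Then K (dimension 2) consists of the simplices:

  0-simplices (6): a, b, c, d, e, f
  1-simplices (7): ac, bd, be, bf, de, df, ef
  2-simplices (4): bde, bdf, bef, def

so the chain groups are C_0 ≅ Z^6, C_1 ≅ Z^7, C_2 ≅ Z^4.

∂_1: C_1 → C_0 is given by ∂[p,q] = [q] − [p]. For instance
  ∂bd = d − b.
The 6×7 boundary matrix has rank 4 and Smith normal form diag(1,1,1,1).

∂_2: C_2 → C_1 maps a triangle to the signed sum of its edges. For instance
  ∂def = ef − df + de,
  ∂bde = de − be + bd.
This gives a 7×4 integer matrix of rank 3; reducing to Smith normal form yields diagonal entries (1,1,1).

Reading off H_k = ker ∂_k / im ∂_{k+1}:

  H_0: rank C_0 − rank ∂_1 = 6 − 4 = 2, and the invariant factors of ∂_1 are all 1, so H_0 ≅ Z^2.

H_0 = Z^2.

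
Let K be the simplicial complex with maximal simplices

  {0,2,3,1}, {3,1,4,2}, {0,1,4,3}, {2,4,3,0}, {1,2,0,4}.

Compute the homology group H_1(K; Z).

Take the total order 0 < 1 < 2 < 3 < 4 on the vertex set. Then K (dimension 3) consists of the simplices:

  0-simplices (5): [0], [1], [2], [3], [4]
  1-simplices (10): [0,1], [0,2], [0,3], [0,4], [1,2], [1,3], [1,4], [2,3], [2,4], [3,4]
  2-simplices (10): [0,1,2], [0,1,3], [0,1,4], [0,2,3], [0,2,4], [0,3,4], [1,2,3], [1,2,4], [1,3,4], [2,3,4]
  3-simplices (5): [0,1,2,3], [0,1,2,4], [0,1,3,4], [0,2,3,4], [1,2,3,4]

Hence C_0 ≅ Z^5, C_1 ≅ Z^10, C_2 ≅ Z^10, C_3 ≅ Z^5.

∂_1: C_1 → C_0 maps an edge to its endpoints' difference, ∂[p,q] = q − p. For instance
  ∂[2,3] = [3] − [2].
This gives a 5×10 integer matrix of rank 4; reducing to Smith normal form yields diagonal entries (1,1,1,1).

The boundary map ∂_2: C_2 → C_1 sends each 2-simplex [p,q,r] to [q,r] − [p,r] + [p,q]. For instance
  ∂[1,3,4] = [3,4] − [1,4] + [1,3],
  ∂[1,2,3] = [2,3] − [1,3] + [1,2].
This gives a 10×10 integer matrix of rank 6; reducing to Smith normal form yields diagonal entries (1,1,1,1,1,1).

The boundary map ∂_3: C_3 → C_2 sends each 3-simplex σ to the alternating sum Σ_i (−1)^i (σ with its i-th vertex removed). For instance
  ∂[1,2,3,4] = [2,3,4] − [1,3,4] + [1,2,4] − [1,2,3],
  ∂[0,1,2,4] = [1,2,4] − [0,2,4] + [0,1,4] − [0,1,2].
The 10×5 boundary matrix has rank 4 and Smith normal form diag(1,1,1,1).

Computing H_k = (kernel of ∂_k) / (image of ∂_{k+1}):

  H_1: rank ker ∂_1 − rank ∂_2 = (10 − 4) − 6 = 0, and the invariant factors of ∂_2 are all 1, so H_1 ≅ 0.

(K is a triangulation of the 3-sphere S^3.)

H_1 ≅ 0.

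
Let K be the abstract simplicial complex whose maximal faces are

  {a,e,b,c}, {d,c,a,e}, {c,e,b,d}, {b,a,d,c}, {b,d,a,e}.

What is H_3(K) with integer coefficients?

H_3 ≅ Z.

Take the total order a < b < c < d < e on the vertex set. Then K (dimension 3) consists of the simplices:

  0-simplices (5): a, b, c, d, e
  1-simplices (10): ab, ac, ad, ae, bc, bd, be, cd, ce, de
  2-simplices (10): abc, abd, abe, acd, ace, ade, bcd, bce, bde, cde
  3-simplices (5): abcd, abce, abde, acde, bcde

giving chain groups C_0 ≅ Z^5, C_1 ≅ Z^10, C_2 ≅ Z^10, C_3 ≅ Z^5.

The boundary map ∂_1: C_1 → C_0 sends each edge [p,q] (with p < q) to q − p. For instance
  ∂be = e − b.
As a 5×10 matrix over Z this has rank 4, with invariant factors (1,1,1,1).

∂_2: C_2 → C_1 acts by ∂[p,q,r] = [q,r] − [p,r] + [p,q]. For instance
  ∂abe = be − ae + ab,
  ∂cde = de − ce + cd.
This gives a 10×10 integer matrix of rank 6; reducing to Smith normal form yields diagonal entries (1,1,1,1,1,1).

Boundary ∂_3: C_3 → C_2 sends each 3-simplex σ to the alternating sum Σ_i (−1)^i (σ with its i-th vertex removed). For instance
  ∂abce = bce − ace + abe − abc,
  ∂abde = bde − ade + abe − abd.
The 10×5 boundary matrix has rank 4 and Smith normal form diag(1,1,1,1).

Reading off H_k = ker ∂_k / im ∂_{k+1}:

  H_3: rank ker ∂_3 − rank ∂_4 = (5 − 4) − 0 = 1, and there is no ∂_4, so H_3 ≅ Z.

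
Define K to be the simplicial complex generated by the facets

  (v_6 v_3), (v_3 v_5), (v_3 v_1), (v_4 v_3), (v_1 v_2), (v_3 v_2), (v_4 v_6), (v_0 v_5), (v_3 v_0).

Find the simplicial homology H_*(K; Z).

H_0 ≅ Z,  H_1 ≅ Z^3.

Order the vertices as v_0 < v_1 < v_2 < v_3 < v_4 < v_5 < v_6. Listing each simplex with vertices in this order, K has dimension 1 with simplices:

  0-simplices (7): [v_0], [v_1], [v_2], [v_3], [v_4], [v_5], [v_6]
  1-simplices (9): [v_0,v_3], [v_0,v_5], [v_1,v_2], [v_1,v_3], [v_2,v_3], [v_3,v_4], [v_3,v_5], [v_3,v_6], [v_4,v_6]

Hence C_0 ≅ Z^7, C_1 ≅ Z^9.

Boundary ∂_1: C_1 → C_0 sends each edge [p,q] (with p < q) to q − p. For instance
  ∂[v_3,v_4] = [v_4] − [v_3].
The resulting 7×9 matrix has rank 6, and its Smith normal form has invariant factors (1,1,1,1,1,1).

Now H_k = ker ∂_k / im ∂_{k+1}, so:

  H_0: rank C_0 − rank ∂_1 = 7 − 6 = 1, and the invariant factors of ∂_1 are all 1, so H_0 ≅ Z.
  H_1: rank ker ∂_1 − rank ∂_2 = (9 − 6) − 0 = 3, and there is no ∂_2, so H_1 ≅ Z^3.

(K is a triangulation of a wedge of 3 circles.)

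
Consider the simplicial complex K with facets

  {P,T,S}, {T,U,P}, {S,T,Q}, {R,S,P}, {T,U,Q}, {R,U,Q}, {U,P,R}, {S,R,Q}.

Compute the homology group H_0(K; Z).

Fix the vertex order P < Q < R < S < T < U and write every simplex with vertices in increasing order. Then dim K = 2 and the simplices of K are:

  0-simplices (6): P, Q, R, S, T, U
  1-simplices (12): PR, PS, PT, PU, QR, QS, QT, QU, RS, RU, ST, TU
  2-simplices (8): PRS, PRU, PST, PTU, QRS, QRU, QST, QTU

giving chain groups C_0 ≅ Z^6, C_1 ≅ Z^12, C_2 ≅ Z^8.

∂_1: C_1 → C_0 is given by ∂[p,q] = [q] − [p]. For instance
  ∂PS = S − P.
The 6×12 boundary matrix has rank 5 and Smith normal form diag(1,1,1,1,1).

∂_2: C_2 → C_1 sends each 2-simplex [p,q,r] to [q,r] − [p,r] + [p,q]. For instance
  ∂PST = ST − PT + PS,
  ∂QTU = TU − QU + QT.
The 12×8 boundary matrix has rank 7 and Smith normal form diag(1,1,1,1,1,1,1).

Computing H_k = (kernel of ∂_k) / (image of ∂_{k+1}):

  H_0: rank C_0 − rank ∂_1 = 6 − 5 = 1, and the invariant factors of ∂_1 are all 1, so H_0 = Z.

H_0 ≅ Z.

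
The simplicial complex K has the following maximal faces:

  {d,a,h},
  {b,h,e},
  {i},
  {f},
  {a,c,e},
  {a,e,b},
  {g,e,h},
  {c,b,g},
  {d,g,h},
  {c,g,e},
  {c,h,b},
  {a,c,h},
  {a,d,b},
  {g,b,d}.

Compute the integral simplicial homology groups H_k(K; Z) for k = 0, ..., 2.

Take the total order a < b < c < d < e < f < g < h < i on the vertex set. Then K (dimension 2) consists of the simplices:

  0-simplices (9): a, b, c, d, e, f, g, h, i
  1-simplices (18): ab, ac, ad, ae, ah, bc, bd, be, bg, bh, ce, cg, ch, dg, dh, eg, eh, gh
  2-simplices (12): abd, abe, ace, ach, adh, bcg, bch, bdg, beh, ceg, dgh, egh

Hence C_0 ≅ Z^9, C_1 ≅ Z^18, C_2 ≅ Z^12.

∂_1: C_1 → C_0 is given by ∂[p,q] = [q] − [p].
The resulting 9×18 matrix has rank 6, and its Smith normal form has invariant factors (1,1,1,1,1,1).

The boundary map ∂_2: C_2 → C_1 maps a triangle to the signed sum of its edges. For instance
  ∂adh = dh − ah + ad,
  ∂abe = be − ae + ab.
This gives a 18×12 integer matrix of rank 12; reducing to Smith normal form yields diagonal entries (1,1,1,1,1,1,1,1,1,1,1,2).

Now H_k = ker ∂_k / im ∂_{k+1}, so:

  H_0: rank C_0 − rank ∂_1 = 9 − 6 = 3, and the invariant factors of ∂_1 are all 1, so H_0 = Z^3.
  H_1: rank ker ∂_1 − rank ∂_2 = (18 − 6) − 12 = 0, and ∂_2 has invariant factor 2 > 1, so H_1 = Z/2.
  H_2: rank ker ∂_2 − rank ∂_3 = (12 − 12) − 0 = 0, and there is no ∂_3, so H_2 = 0.

H_0 ≅ Z^3,  H_1 ≅ Z/2,  H_2 = 0.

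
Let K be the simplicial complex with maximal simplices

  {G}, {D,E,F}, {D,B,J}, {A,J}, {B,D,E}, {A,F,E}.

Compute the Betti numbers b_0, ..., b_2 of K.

Take the total order A < B < D < E < F < G < J on the vertex set. Then K (dimension 2) consists of the simplices:

  0-simplices (7): A, B, D, E, F, G, J
  1-simplices (10): AE, AF, AJ, BD, BE, BJ, DE, DF, DJ, EF
  2-simplices (4): AEF, BDE, BDJ, DEF

so the chain groups are C_0 ≅ Z^7, C_1 ≅ Z^10, C_2 ≅ Z^4.

The boundary map ∂_1: C_1 → C_0 is given by ∂[p,q] = [q] − [p].
As a 7×10 matrix over Z this has rank 5, with invariant factors (1,1,1,1,1).

∂_2: C_2 → C_1 acts by ∂[p,q,r] = [q,r] − [p,r] + [p,q]. For instance
  ∂BDJ = DJ − BJ + BD,
  ∂DEF = EF − DF + DE.
The 10×4 boundary matrix has rank 4 and Smith normal form diag(1,1,1,1).

From H_k ≅ ker(∂_k) / im(∂_{k+1}) we obtain:

  H_0: rank C_0 − rank ∂_1 = 7 − 5 = 2, and the invariant factors of ∂_1 are all 1, so H_0 = Z^2.
  H_1: rank ker ∂_1 − rank ∂_2 = (10 − 5) − 4 = 1, and the invariant factors of ∂_2 are all 1, so H_1 = Z.
  H_2: rank ker ∂_2 − rank ∂_3 = (4 − 4) − 0 = 0, and there is no ∂_3, so H_2 = 0.

Hence the Betti numbers are b_0 = 2, b_1 = 1, b_2 = 0.

b_0 = 2, b_1 = 1, b_2 = 0.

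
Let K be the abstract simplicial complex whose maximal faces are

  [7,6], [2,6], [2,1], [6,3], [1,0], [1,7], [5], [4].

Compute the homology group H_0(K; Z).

H_0 ≅ Z^3.

We work with the vertex ordering 0 < 1 < 2 < 3 < 4 < 5 < 6 < 7. The simplices of K, each written with vertices in increasing order, are:

  0-simplices (8): [0], [1], [2], [3], [4], [5], [6], [7]
  1-simplices (6): [0,1], [1,2], [1,7], [2,6], [3,6], [6,7]

so the chain groups are C_0 ≅ Z^8, C_1 ≅ Z^6.

The boundary map ∂_1: C_1 → C_0 maps an edge to its endpoints' difference, ∂[p,q] = q − p.
The 8×6 boundary matrix has rank 5 and Smith normal form diag(1,1,1,1,1).

Reading off H_k = ker ∂_k / im ∂_{k+1}:

  H_0: rank C_0 − rank ∂_1 = 8 − 5 = 3, and the invariant factors of ∂_1 are all 1, so H_0 ≅ Z^3.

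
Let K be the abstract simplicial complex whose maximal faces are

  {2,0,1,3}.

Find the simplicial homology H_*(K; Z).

We work with the vertex ordering 0 < 1 < 2 < 3. The simplices of K, each written with vertices in increasing order, are:

  0-simplices (4): [0], [1], [2], [3]
  1-simplices (6): [0,1], [0,2], [0,3], [1,2], [1,3], [2,3]
  2-simplices (4): [0,1,2], [0,1,3], [0,2,3], [1,2,3]
  3-simplices (1): [0,1,2,3]

Hence C_0 ≅ Z^4, C_1 ≅ Z^6, C_2 ≅ Z^4, C_3 ≅ Z^1.

Boundary ∂_1: C_1 → C_0 sends each edge [p,q] (with p < q) to q − p. For instance
  ∂[0,2] = [2] − [0].
The 4×6 boundary matrix has rank 3 and Smith normal form diag(1,1,1).

The boundary map ∂_2: C_2 → C_1 sends each 2-simplex [p,q,r] to [q,r] − [p,r] + [p,q]. For instance
  ∂[0,1,3] = [1,3] − [0,3] + [0,1],
  ∂[1,2,3] = [2,3] − [1,3] + [1,2].
This gives a 6×4 integer matrix of rank 3; reducing to Smith normal form yields diagonal entries (1,1,1).

The boundary map ∂_3: C_3 → C_2 sends each 3-simplex σ to the alternating sum Σ_i (−1)^i (σ with its i-th vertex removed). For instance
  ∂[0,1,2,3] = [1,2,3] − [0,2,3] + [0,1,3] − [0,1,2].
As a 4×1 matrix over Z this has rank 1, with invariant factors (1).

Reading off H_k = ker ∂_k / im ∂_{k+1}:

  H_0: rank C_0 − rank ∂_1 = 4 − 3 = 1, and the invariant factors of ∂_1 are all 1, so H_0 = Z.
  H_1: rank ker ∂_1 − rank ∂_2 = (6 − 3) − 3 = 0, and the invariant factors of ∂_2 are all 1, so H_1 = 0.
  H_2: rank ker ∂_2 − rank ∂_3 = (4 − 3) − 1 = 0, and the invariant factors of ∂_3 are all 1, so H_2 = 0.
  H_3: rank ker ∂_3 − rank ∂_4 = (1 − 1) − 0 = 0, and there is no ∂_4, so H_3 = 0.

(K is a triangulation of the 3-simplex.)

H_0 ≅ Z,  H_1 = 0,  H_2 = 0,  H_3 = 0.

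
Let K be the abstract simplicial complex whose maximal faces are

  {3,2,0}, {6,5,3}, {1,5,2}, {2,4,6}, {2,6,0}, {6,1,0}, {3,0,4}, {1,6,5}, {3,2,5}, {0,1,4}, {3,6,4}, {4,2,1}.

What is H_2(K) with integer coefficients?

H_2 ≅ 0.

Take the total order 0 < 1 < 2 < 3 < 4 < 5 < 6 on the vertex set. Then K (dimension 2) consists of the simplices:

  0-simplices (7): [0], [1], [2], [3], [4], [5], [6]
  1-simplices (18): [0,1], [0,2], [0,3], [0,4], [0,6], [1,2], [1,4], [1,5], [1,6], [2,3], [2,4], [2,5], [2,6], [3,4], [3,5], [3,6], [4,6], [5,6]
  2-simplices (12): [0,1,4], [0,1,6], [0,2,3], [0,2,6], [0,3,4], [1,2,4], [1,2,5], [1,5,6], [2,3,5], [2,4,6], [3,4,6], [3,5,6]

so the chain groups are C_0 ≅ Z^7, C_1 ≅ Z^18, C_2 ≅ Z^12.

The boundary map ∂_1: C_1 → C_0 is given by ∂[p,q] = [q] − [p]. For instance
  ∂[2,5] = [5] − [2].
As a 7×18 matrix over Z this has rank 6, with invariant factors (1,1,1,1,1,1).

Boundary ∂_2: C_2 → C_1 maps a triangle to the signed sum of its edges. For instance
  ∂[1,2,4] = [2,4] − [1,4] + [1,2],
  ∂[2,3,5] = [3,5] − [2,5] + [2,3].
As a 18×12 matrix over Z this has rank 12, with invariant factors (1,1,1,1,1,1,1,1,1,1,1,2).

Computing H_k = (kernel of ∂_k) / (image of ∂_{k+1}):

  H_2: rank ker ∂_2 − rank ∂_3 = (12 − 12) − 0 = 0, and there is no ∂_3, so H_2 ≅ 0.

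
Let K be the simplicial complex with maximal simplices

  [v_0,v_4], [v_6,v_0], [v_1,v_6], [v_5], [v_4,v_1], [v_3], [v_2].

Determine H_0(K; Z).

H_0 = Z^4.

Take the total order v_0 < v_1 < v_2 < v_3 < v_4 < v_5 < v_6 on the vertex set. Then K (dimension 1) consists of the simplices:

  0-simplices (7): [v_0], [v_1], [v_2], [v_3], [v_4], [v_5], [v_6]
  1-simplices (4): [v_0,v_4], [v_0,v_6], [v_1,v_4], [v_1,v_6]

giving chain groups C_0 ≅ Z^7, C_1 ≅ Z^4.

Boundary ∂_1: C_1 → C_0 sends each edge [p,q] (with p < q) to q − p.
This gives a 7×4 integer matrix of rank 3; reducing to Smith normal form yields diagonal entries (1,1,1).

Computing H_k = (kernel of ∂_k) / (image of ∂_{k+1}):

  H_0: rank C_0 − rank ∂_1 = 7 − 3 = 4, and the invariant factors of ∂_1 are all 1, so H_0 = Z^4.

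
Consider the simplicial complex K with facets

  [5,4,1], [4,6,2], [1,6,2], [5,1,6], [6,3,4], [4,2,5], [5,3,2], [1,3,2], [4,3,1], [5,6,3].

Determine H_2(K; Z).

H_2 ≅ 0.

Order the vertices as 1 < 2 < 3 < 4 < 5 < 6. Listing each simplex with vertices in this order, K has dimension 2 with simplices:

  0-simplices (6): [1], [2], [3], [4], [5], [6]
  1-simplices (15): [1,2], [1,3], [1,4], [1,5], [1,6], [2,3], [2,4], [2,5], [2,6], [3,4], [3,5], [3,6], [4,5], [4,6], [5,6]
  2-simplices (10): [1,2,3], [1,2,6], [1,3,4], [1,4,5], [1,5,6], [2,3,5], [2,4,5], [2,4,6], [3,4,6], [3,5,6]

Hence C_0 ≅ Z^6, C_1 ≅ Z^15, C_2 ≅ Z^10.

∂_1: C_1 → C_0 maps an edge to its endpoints' difference, ∂[p,q] = q − p.
The 6×15 boundary matrix has rank 5 and Smith normal form diag(1,1,1,1,1).

The boundary map ∂_2: C_2 → C_1 sends each 2-simplex [p,q,r] to [q,r] − [p,r] + [p,q]. For instance
  ∂[2,4,6] = [4,6] − [2,6] + [2,4],
  ∂[1,2,6] = [2,6] − [1,6] + [1,2].
As a 15×10 matrix over Z this has rank 10, with invariant factors (1,1,1,1,1,1,1,1,1,2).

Now H_k = ker ∂_k / im ∂_{k+1}, so:

  H_2: rank ker ∂_2 − rank ∂_3 = (10 − 10) − 0 = 0, and there is no ∂_3, so H_2 = 0.

(K is a triangulation of the real projective plane RP^2.)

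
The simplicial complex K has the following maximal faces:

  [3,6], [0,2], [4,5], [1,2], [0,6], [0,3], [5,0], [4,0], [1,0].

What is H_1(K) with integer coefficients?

Fix the vertex order 0 < 1 < 2 < 3 < 4 < 5 < 6 and write every simplex with vertices in increasing order. Then dim K = 1 and the simplices of K are:

  0-simplices (7): [0], [1], [2], [3], [4], [5], [6]
  1-simplices (9): [0,1], [0,2], [0,3], [0,4], [0,5], [0,6], [1,2], [3,6], [4,5]

so the chain groups are C_0 ≅ Z^7, C_1 ≅ Z^9.

The boundary map ∂_1: C_1 → C_0 maps an edge to its endpoints' difference, ∂[p,q] = q − p. For instance
  ∂[3,6] = [6] − [3].
The resulting 7×9 matrix has rank 6, and its Smith normal form has invariant factors (1,1,1,1,1,1).

Reading off H_k = ker ∂_k / im ∂_{k+1}:

  H_1: rank ker ∂_1 − rank ∂_2 = (9 − 6) − 0 = 3, and there is no ∂_2, so H_1 = Z^3.

(K is a triangulation of a wedge of 3 circles.)

H_1 = Z^3.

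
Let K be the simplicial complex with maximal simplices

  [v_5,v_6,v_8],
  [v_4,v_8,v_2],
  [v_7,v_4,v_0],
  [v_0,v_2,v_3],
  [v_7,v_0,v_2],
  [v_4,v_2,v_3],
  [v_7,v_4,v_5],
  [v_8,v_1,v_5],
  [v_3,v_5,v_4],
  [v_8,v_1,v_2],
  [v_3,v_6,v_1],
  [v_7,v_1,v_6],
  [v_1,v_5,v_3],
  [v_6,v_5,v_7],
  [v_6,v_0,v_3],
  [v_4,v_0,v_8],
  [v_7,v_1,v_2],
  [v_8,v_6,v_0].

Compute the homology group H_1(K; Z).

We work with the vertex ordering v_0 < v_1 < v_2 < v_3 < v_4 < v_5 < v_6 < v_7 < v_8. The simplices of K, each written with vertices in increasing order, are:

  0-simplices (9): [v_0], [v_1], [v_2], [v_3], [v_4], [v_5], [v_6], [v_7], [v_8]
  1-simplices (27): (27 of them)
  2-simplices (18): (18 of them)

so the chain groups are C_0 ≅ Z^9, C_1 ≅ Z^27, C_2 ≅ Z^18.

∂_1: C_1 → C_0 maps an edge to its endpoints' difference, ∂[p,q] = q − p. For instance
  ∂[v_5,v_7] = [v_7] − [v_5].
This gives a 9×27 integer matrix of rank 8; reducing to Smith normal form yields diagonal entries (1,1,1,1,1,1,1,1).

The boundary map ∂_2: C_2 → C_1 acts by ∂[p,q,r] = [q,r] − [p,r] + [p,q]. For instance
  ∂[v_0,v_3,v_6] = [v_3,v_6] − [v_0,v_6] + [v_0,v_3],
  ∂[v_0,v_6,v_8] = [v_6,v_8] − [v_0,v_8] + [v_0,v_6].
The resulting 27×18 matrix has rank 18, and its Smith normal form has invariant factors (1,1,1,1,1,1,1,1,1,1,1,1,1,1,1,1,1,2).

From H_k ≅ ker(∂_k) / im(∂_{k+1}) we obtain:

  H_1: rank ker ∂_1 − rank ∂_2 = (27 − 8) − 18 = 1, and ∂_2 has invariant factor 2 > 1, so H_1 = Z ⊕ Z/2.

H_1 ≅ Z ⊕ Z/2.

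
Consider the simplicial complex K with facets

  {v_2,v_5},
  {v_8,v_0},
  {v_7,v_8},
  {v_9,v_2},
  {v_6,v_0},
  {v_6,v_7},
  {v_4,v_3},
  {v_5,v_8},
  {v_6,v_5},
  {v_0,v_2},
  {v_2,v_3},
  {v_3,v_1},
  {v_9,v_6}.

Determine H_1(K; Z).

We work with the vertex ordering v_0 < v_1 < v_2 < v_3 < v_4 < v_5 < v_6 < v_7 < v_8 < v_9. The simplices of K, each written with vertices in increasing order, are:

  0-simplices (10): [v_0], [v_1], [v_2], [v_3], [v_4], [v_5], [v_6], [v_7], [v_8], [v_9]
  1-simplices (13): [v_0,v_2], [v_0,v_6], [v_0,v_8], [v_1,v_3], [v_2,v_3], [v_2,v_5], [v_2,v_9], [v_3,v_4], [v_5,v_6], [v_5,v_8], [v_6,v_7], [v_6,v_9], [v_7,v_8]

Hence C_0 ≅ Z^10, C_1 ≅ Z^13.

The boundary map ∂_1: C_1 → C_0 sends each edge [p,q] (with p < q) to q − p. For instance
  ∂[v_0,v_2] = [v_2] − [v_0].
As a 10×13 matrix over Z this has rank 9, with invariant factors (1,1,1,1,1,1,1,1,1).

Computing H_k = (kernel of ∂_k) / (image of ∂_{k+1}):

  H_1: rank ker ∂_1 − rank ∂_2 = (13 − 9) − 0 = 4, and there is no ∂_2, so H_1 ≅ Z^4.

H_1 ≅ Z^4.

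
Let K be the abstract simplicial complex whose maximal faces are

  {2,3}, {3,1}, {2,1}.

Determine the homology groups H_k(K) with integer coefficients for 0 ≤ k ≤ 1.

H_0 ≅ Z,  H_1 ≅ Z.

Fix the vertex order 1 < 2 < 3 and write every simplex with vertices in increasing order. Then dim K = 1 and the simplices of K are:

  0-simplices (3): [1], [2], [3]
  1-simplices (3): [1,2], [1,3], [2,3]

so the chain groups are C_0 ≅ Z^3, C_1 ≅ Z^3.

The boundary map ∂_1: C_1 → C_0 sends each edge [p,q] (with p < q) to q − p.
The resulting 3×3 matrix has rank 2, and its Smith normal form has invariant factors (1,1).

Computing H_k = (kernel of ∂_k) / (image of ∂_{k+1}):

  H_0: rank C_0 − rank ∂_1 = 3 − 2 = 1, and the invariant factors of ∂_1 are all 1, so H_0 ≅ Z.
  H_1: rank ker ∂_1 − rank ∂_2 = (3 − 2) − 0 = 1, and there is no ∂_2, so H_1 ≅ Z.

(K is a triangulation of the circle S^1.)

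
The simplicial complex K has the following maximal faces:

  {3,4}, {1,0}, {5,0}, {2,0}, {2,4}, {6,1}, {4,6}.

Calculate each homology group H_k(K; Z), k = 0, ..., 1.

We work with the vertex ordering 0 < 1 < 2 < 3 < 4 < 5 < 6. The simplices of K, each written with vertices in increasing order, are:

  0-simplices (7): [0], [1], [2], [3], [4], [5], [6]
  1-simplices (7): [0,1], [0,2], [0,5], [1,6], [2,4], [3,4], [4,6]

so the chain groups are C_0 ≅ Z^7, C_1 ≅ Z^7.

Boundary ∂_1: C_1 → C_0 sends each edge [p,q] (with p < q) to q − p. For instance
  ∂[2,4] = [4] − [2].
The 7×7 boundary matrix has rank 6 and Smith normal form diag(1,1,1,1,1,1).

Now H_k = ker ∂_k / im ∂_{k+1}, so:

  H_0: rank C_0 − rank ∂_1 = 7 − 6 = 1, and the invariant factors of ∂_1 are all 1, so H_0 ≅ Z.
  H_1: rank ker ∂_1 − rank ∂_2 = (7 − 6) − 0 = 1, and there is no ∂_2, so H_1 ≅ Z.

As a check, the Euler characteristic is 7 − 7 = 0, which agrees with 1 − 1 = 0.

H_0 = Z,  H_1 = Z.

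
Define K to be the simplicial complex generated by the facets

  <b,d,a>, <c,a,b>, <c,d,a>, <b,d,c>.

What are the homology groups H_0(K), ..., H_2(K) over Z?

H_0 = Z,  H_1 = 0,  H_2 = Z.

We work with the vertex ordering a < b < c < d. The simplices of K, each written with vertices in increasing order, are:

  0-simplices (4): a, b, c, d
  1-simplices (6): ab, ac, ad, bc, bd, cd
  2-simplices (4): abc, abd, acd, bcd

giving chain groups C_0 ≅ Z^4, C_1 ≅ Z^6, C_2 ≅ Z^4.

Boundary ∂_1: C_1 → C_0 is given by ∂[p,q] = [q] − [p]. For instance
  ∂ac = c − a.
The resulting 4×6 matrix has rank 3, and its Smith normal form has invariant factors (1,1,1).

Boundary ∂_2: C_2 → C_1 sends each 2-simplex [p,q,r] to [q,r] − [p,r] + [p,q]. For instance
  ∂acd = cd − ad + ac,
  ∂abc = bc − ac + ab.
The 6×4 boundary matrix has rank 3 and Smith normal form diag(1,1,1).

Reading off H_k = ker ∂_k / im ∂_{k+1}:

  H_0: rank C_0 − rank ∂_1 = 4 − 3 = 1, and the invariant factors of ∂_1 are all 1, so H_0 = Z.
  H_1: rank ker ∂_1 − rank ∂_2 = (6 − 3) − 3 = 0, and the invariant factors of ∂_2 are all 1, so H_1 = 0.
  H_2: rank ker ∂_2 − rank ∂_3 = (4 − 3) − 0 = 1, and there is no ∂_3, so H_2 = Z.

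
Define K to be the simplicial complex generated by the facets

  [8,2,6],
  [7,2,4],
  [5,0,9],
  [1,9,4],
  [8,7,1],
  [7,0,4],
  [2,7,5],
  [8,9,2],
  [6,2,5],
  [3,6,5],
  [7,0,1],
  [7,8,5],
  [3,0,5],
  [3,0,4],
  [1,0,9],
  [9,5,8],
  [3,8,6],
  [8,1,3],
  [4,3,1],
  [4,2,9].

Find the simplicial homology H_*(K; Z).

H_0 ≅ Z,  H_1 ≅ Z ⊕ Z/2Z,  H_2 = 0.

We work with the vertex ordering 0 < 1 < 2 < 3 < 4 < 5 < 6 < 7 < 8 < 9. The simplices of K, each written with vertices in increasing order, are:

  0-simplices (10): [0], [1], [2], [3], [4], [5], [6], [7], [8], [9]
  1-simplices (30): (30 of them)
  2-simplices (20): (20 of them)

so the chain groups are C_0 ≅ Z^10, C_1 ≅ Z^30, C_2 ≅ Z^20.

The boundary map ∂_1: C_1 → C_0 maps an edge to its endpoints' difference, ∂[p,q] = q − p. For instance
  ∂[3,5] = [5] − [3].
The 10×30 boundary matrix has rank 9 and Smith normal form diag(1,1,1,1,1,1,1,1,1).

∂_2: C_2 → C_1 acts by ∂[p,q,r] = [q,r] − [p,r] + [p,q]. For instance
  ∂[0,4,7] = [4,7] − [0,7] + [0,4],
  ∂[1,3,4] = [3,4] − [1,4] + [1,3].
The resulting 30×20 matrix has rank 20, and its Smith normal form has invariant factors (1,1,1,1,1,1,1,1,1,1,1,1,1,1,1,1,1,1,1,2).

From H_k ≅ ker(∂_k) / im(∂_{k+1}) we obtain:

  H_0: rank C_0 − rank ∂_1 = 10 − 9 = 1, and the invariant factors of ∂_1 are all 1, so H_0 ≅ Z.
  H_1: rank ker ∂_1 − rank ∂_2 = (30 − 9) − 20 = 1, and ∂_2 has invariant factor 2 > 1, so H_1 ≅ Z ⊕ Z/2Z.
  H_2: rank ker ∂_2 − rank ∂_3 = (20 − 20) − 0 = 0, and there is no ∂_3, so H_2 ≅ 0.

As a check, the Euler characteristic is 10 − 30 + 20 = 0, which agrees with 1 − 1 + 0 = 0.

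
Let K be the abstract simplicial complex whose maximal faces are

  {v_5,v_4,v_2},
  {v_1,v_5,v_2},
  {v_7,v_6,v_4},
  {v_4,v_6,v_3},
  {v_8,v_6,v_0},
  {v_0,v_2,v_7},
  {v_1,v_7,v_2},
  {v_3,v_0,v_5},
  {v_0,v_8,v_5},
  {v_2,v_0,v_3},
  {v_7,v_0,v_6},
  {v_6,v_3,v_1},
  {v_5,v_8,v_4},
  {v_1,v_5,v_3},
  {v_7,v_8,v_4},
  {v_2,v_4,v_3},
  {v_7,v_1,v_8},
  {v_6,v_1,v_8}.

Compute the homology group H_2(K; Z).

H_2 = 0.

K has 9 vertices, 27 edges, 18 triangles.
rank ∂_2 = 18, rank ∂_3 = 0 ⇒ b_2 = 18 − 18 − 0 = 0. So H_2 = 0.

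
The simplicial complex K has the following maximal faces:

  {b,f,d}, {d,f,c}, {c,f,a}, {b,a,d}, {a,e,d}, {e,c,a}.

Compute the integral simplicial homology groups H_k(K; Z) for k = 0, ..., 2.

Take the total order a < b < c < d < e < f on the vertex set. Then K (dimension 2) consists of the simplices:

  0-simplices (6): a, b, c, d, e, f
  1-simplices (12): ab, ac, ad, ae, af, bd, bf, cd, ce, cf, de, df
  2-simplices (6): abd, ace, acf, ade, bdf, cdf

giving chain groups C_0 ≅ Z^6, C_1 ≅ Z^12, C_2 ≅ Z^6.

The boundary map ∂_1: C_1 → C_0 sends each edge [p,q] (with p < q) to q − p.
The 6×12 boundary matrix has rank 5 and Smith normal form diag(1,1,1,1,1).

Boundary ∂_2: C_2 → C_1 maps a triangle to the signed sum of its edges. For instance
  ∂bdf = df − bf + bd,
  ∂ace = ce − ae + ac.
This gives a 12×6 integer matrix of rank 6; reducing to Smith normal form yields diagonal entries (1,1,1,1,1,1).

Now H_k = ker ∂_k / im ∂_{k+1}, so:

  H_0: rank C_0 − rank ∂_1 = 6 − 5 = 1, and the invariant factors of ∂_1 are all 1, so H_0 ≅ Z.
  H_1: rank ker ∂_1 − rank ∂_2 = (12 − 5) − 6 = 1, and the invariant factors of ∂_2 are all 1, so H_1 ≅ Z.
  H_2: rank ker ∂_2 − rank ∂_3 = (6 − 6) − 0 = 0, and there is no ∂_3, so H_2 ≅ 0.

As a check, the Euler characteristic is 6 − 12 + 6 = 0, which agrees with 1 − 1 + 0 = 0.

H_0 = Z,  H_1 = Z,  H_2 = 0.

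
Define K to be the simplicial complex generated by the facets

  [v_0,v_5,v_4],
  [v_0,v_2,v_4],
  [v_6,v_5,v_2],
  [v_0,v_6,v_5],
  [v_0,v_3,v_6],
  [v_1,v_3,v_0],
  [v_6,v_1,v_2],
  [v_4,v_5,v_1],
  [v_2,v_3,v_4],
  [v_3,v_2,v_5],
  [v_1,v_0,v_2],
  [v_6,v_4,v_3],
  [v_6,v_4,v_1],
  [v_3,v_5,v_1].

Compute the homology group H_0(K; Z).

H_0 = Z.

We work with the vertex ordering v_0 < v_1 < v_2 < v_3 < v_4 < v_5 < v_6. The simplices of K, each written with vertices in increasing order, are:

  0-simplices (7): [v_0], [v_1], [v_2], [v_3], [v_4], [v_5], [v_6]
  1-simplices (21): (21 of them)
  2-simplices (14): (14 of them)

Hence C_0 ≅ Z^7, C_1 ≅ Z^21, C_2 ≅ Z^14.

Boundary ∂_1: C_1 → C_0 maps an edge to its endpoints' difference, ∂[p,q] = q − p. For instance
  ∂[v_1,v_6] = [v_6] − [v_1].
As a 7×21 matrix over Z this has rank 6, with invariant factors (1,1,1,1,1,1).

∂_2: C_2 → C_1 maps a triangle to the signed sum of its edges. For instance
  ∂[v_2,v_3,v_4] = [v_3,v_4] − [v_2,v_4] + [v_2,v_3],
  ∂[v_1,v_4,v_6] = [v_4,v_6] − [v_1,v_6] + [v_1,v_4].
The 21×14 boundary matrix has rank 13 and Smith normal form diag(1,1,1,1,1,1,1,1,1,1,1,1,1).

Now H_k = ker ∂_k / im ∂_{k+1}, so:

  H_0: rank C_0 − rank ∂_1 = 7 − 6 = 1, and the invariant factors of ∂_1 are all 1, so H_0 ≅ Z.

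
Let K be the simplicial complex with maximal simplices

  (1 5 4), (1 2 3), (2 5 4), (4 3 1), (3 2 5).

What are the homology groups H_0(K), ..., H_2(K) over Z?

H_0 ≅ Z,  H_1 ≅ Z,  H_2 = 0.

Take the total order 1 < 2 < 3 < 4 < 5 on the vertex set. Then K (dimension 2) consists of the simplices:

  0-simplices (5): [1], [2], [3], [4], [5]
  1-simplices (10): [1,2], [1,3], [1,4], [1,5], [2,3], [2,4], [2,5], [3,4], [3,5], [4,5]
  2-simplices (5): [1,2,3], [1,3,4], [1,4,5], [2,3,5], [2,4,5]

so the chain groups are C_0 ≅ Z^5, C_1 ≅ Z^10, C_2 ≅ Z^5.

Boundary ∂_1: C_1 → C_0 sends each edge [p,q] (with p < q) to q − p.
The resulting 5×10 matrix has rank 4, and its Smith normal form has invariant factors (1,1,1,1).

Boundary ∂_2: C_2 → C_1 sends each 2-simplex [p,q,r] to [q,r] − [p,r] + [p,q]. For instance
  ∂[1,4,5] = [4,5] − [1,5] + [1,4],
  ∂[1,3,4] = [3,4] − [1,4] + [1,3].
As a 10×5 matrix over Z this has rank 5, with invariant factors (1,1,1,1,1).

Now H_k = ker ∂_k / im ∂_{k+1}, so:

  H_0: rank C_0 − rank ∂_1 = 5 − 4 = 1, and the invariant factors of ∂_1 are all 1, so H_0 ≅ Z.
  H_1: rank ker ∂_1 − rank ∂_2 = (10 − 4) − 5 = 1, and the invariant factors of ∂_2 are all 1, so H_1 ≅ Z.
  H_2: rank ker ∂_2 − rank ∂_3 = (5 − 5) − 0 = 0, and there is no ∂_3, so H_2 ≅ 0.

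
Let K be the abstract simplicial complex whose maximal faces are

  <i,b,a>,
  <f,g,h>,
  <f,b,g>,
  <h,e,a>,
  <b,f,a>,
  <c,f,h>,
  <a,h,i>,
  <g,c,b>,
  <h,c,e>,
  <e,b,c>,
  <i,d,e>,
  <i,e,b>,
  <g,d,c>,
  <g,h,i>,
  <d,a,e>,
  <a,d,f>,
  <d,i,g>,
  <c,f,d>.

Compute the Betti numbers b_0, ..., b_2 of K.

We work with the vertex ordering a < b < c < d < e < f < g < h < i. The simplices of K, each written with vertices in increasing order, are:

  0-simplices (9): a, b, c, d, e, f, g, h, i
  1-simplices (27): ab, ad, ae, af, ah, ai, bc, be, bf, bg, bi, cd, ce, cf, cg, ch, de, df, dg, di, eh, ei, fg, fh, gh, gi, hi
  2-simplices (18): abf, abi, ade, adf, aeh, ahi, bce, bcg, bei, bfg, cdf, cdg, ceh, cfh, dei, dgi, fgh, ghi

so the chain groups are C_0 ≅ Z^9, C_1 ≅ Z^27, C_2 ≅ Z^18.

The boundary map ∂_1: C_1 → C_0 sends each edge [p,q] (with p < q) to q − p. For instance
  ∂be = e − b.
As a 9×27 matrix over Z this has rank 8, with invariant factors (1,1,1,1,1,1,1,1).

The boundary map ∂_2: C_2 → C_1 maps a triangle to the signed sum of its edges. For instance
  ∂ade = de − ae + ad,
  ∂abf = bf − af + ab.
This gives a 27×18 integer matrix of rank 18; reducing to Smith normal form yields diagonal entries (1,1,1,1,1,1,1,1,1,1,1,1,1,1,1,1,1,2).

Computing H_k = (kernel of ∂_k) / (image of ∂_{k+1}):

  H_0: rank C_0 − rank ∂_1 = 9 − 8 = 1, and the invariant factors of ∂_1 are all 1, so H_0 ≅ Z.
  H_1: rank ker ∂_1 − rank ∂_2 = (27 − 8) − 18 = 1, and ∂_2 has invariant factor 2 > 1, so H_1 ≅ Z ⊕ Z/2Z.
  H_2: rank ker ∂_2 − rank ∂_3 = (18 − 18) − 0 = 0, and there is no ∂_3, so H_2 ≅ 0.

As a check, the Euler characteristic is 9 − 27 + 18 = 0, which agrees with 1 − 1 + 0 = 0.

Hence the Betti numbers are b_0 = 1, b_1 = 1, b_2 = 0.

b_0 = 1, b_1 = 1, b_2 = 0.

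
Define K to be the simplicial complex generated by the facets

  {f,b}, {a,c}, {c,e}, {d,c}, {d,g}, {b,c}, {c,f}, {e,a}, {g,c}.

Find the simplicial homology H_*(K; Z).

H_0 ≅ Z,  H_1 ≅ Z^3.

Fix the vertex order a < b < c < d < e < f < g and write every simplex with vertices in increasing order. Then dim K = 1 and the simplices of K are:

  0-simplices (7): a, b, c, d, e, f, g
  1-simplices (9): ac, ae, bc, bf, cd, ce, cf, cg, dg

Hence C_0 ≅ Z^7, C_1 ≅ Z^9.

The boundary map ∂_1: C_1 → C_0 is given by ∂[p,q] = [q] − [p]. For instance
  ∂cd = d − c.
The 7×9 boundary matrix has rank 6 and Smith normal form diag(1,1,1,1,1,1).

Now H_k = ker ∂_k / im ∂_{k+1}, so:

  H_0: rank C_0 − rank ∂_1 = 7 − 6 = 1, and the invariant factors of ∂_1 are all 1, so H_0 ≅ Z.
  H_1: rank ker ∂_1 − rank ∂_2 = (9 − 6) − 0 = 3, and there is no ∂_2, so H_1 ≅ Z^3.

As a check, the Euler characteristic is 7 − 9 = -2, which agrees with 1 − 3 = -2.
(K is a triangulation of a wedge of 3 circles.)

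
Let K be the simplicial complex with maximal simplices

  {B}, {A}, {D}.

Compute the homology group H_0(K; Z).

H_0 ≅ Z^3.

K has 3 vertices.
rank ∂_0 = 0, rank ∂_1 = 0 ⇒ b_0 = 3 − 0 − 0 = 3. So H_0 = Z^3.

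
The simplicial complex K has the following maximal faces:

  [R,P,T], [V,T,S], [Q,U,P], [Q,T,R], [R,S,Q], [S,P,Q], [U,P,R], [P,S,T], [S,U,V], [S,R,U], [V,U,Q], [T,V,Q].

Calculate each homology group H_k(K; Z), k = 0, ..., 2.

Order the vertices as P < Q < R < S < T < U < V. Listing each simplex with vertices in this order, K has dimension 2 with simplices:

  0-simplices (7): P, Q, R, S, T, U, V
  1-simplices (18): PQ, PR, PS, PT, PU, QR, QS, QT, QU, QV, RS, RT, RU, ST, SU, SV, TV, UV
  2-simplices (12): PQS, PQU, PRT, PRU, PST, QRS, QRT, QTV, QUV, RSU, STV, SUV

so the chain groups are C_0 ≅ Z^7, C_1 ≅ Z^18, C_2 ≅ Z^12.

The boundary map ∂_1: C_1 → C_0 is given by ∂[p,q] = [q] − [p]. For instance
  ∂RT = T − R.
The resulting 7×18 matrix has rank 6, and its Smith normal form has invariant factors (1,1,1,1,1,1).

The boundary map ∂_2: C_2 → C_1 acts by ∂[p,q,r] = [q,r] − [p,r] + [p,q]. For instance
  ∂RSU = SU − RU + RS,
  ∂QRT = RT − QT + QR.
The 18×12 boundary matrix has rank 12 and Smith normal form diag(1,1,1,1,1,1,1,1,1,1,1,2).

Now H_k = ker ∂_k / im ∂_{k+1}, so:

  H_0: rank C_0 − rank ∂_1 = 7 − 6 = 1, and the invariant factors of ∂_1 are all 1, so H_0 ≅ Z.
  H_1: rank ker ∂_1 − rank ∂_2 = (18 − 6) − 12 = 0, and ∂_2 has invariant factor 2 > 1, so H_1 ≅ Z/2.
  H_2: rank ker ∂_2 − rank ∂_3 = (12 − 12) − 0 = 0, and there is no ∂_3, so H_2 ≅ 0.

(K is a triangulation of the real projective plane RP^2.)

H_0 = Z,  H_1 = Z/2,  H_2 = 0.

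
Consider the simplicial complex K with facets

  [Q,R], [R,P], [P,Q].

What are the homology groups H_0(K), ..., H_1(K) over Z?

H_0 ≅ Z,  H_1 ≅ Z.

Fix the vertex order P < Q < R and write every simplex with vertices in increasing order. Then dim K = 1 and the simplices of K are:

  0-simplices (3): P, Q, R
  1-simplices (3): PQ, PR, QR

so the chain groups are C_0 ≅ Z^3, C_1 ≅ Z^3.

∂_1: C_1 → C_0 is given by ∂[p,q] = [q] − [p].
The 3×3 boundary matrix has rank 2 and Smith normal form diag(1,1).

Reading off H_k = ker ∂_k / im ∂_{k+1}:

  H_0: rank C_0 − rank ∂_1 = 3 − 2 = 1, and the invariant factors of ∂_1 are all 1, so H_0 ≅ Z.
  H_1: rank ker ∂_1 − rank ∂_2 = (3 − 2) − 0 = 1, and there is no ∂_2, so H_1 ≅ Z.

As a check, the Euler characteristic is 3 − 3 = 0, which agrees with 1 − 1 = 0.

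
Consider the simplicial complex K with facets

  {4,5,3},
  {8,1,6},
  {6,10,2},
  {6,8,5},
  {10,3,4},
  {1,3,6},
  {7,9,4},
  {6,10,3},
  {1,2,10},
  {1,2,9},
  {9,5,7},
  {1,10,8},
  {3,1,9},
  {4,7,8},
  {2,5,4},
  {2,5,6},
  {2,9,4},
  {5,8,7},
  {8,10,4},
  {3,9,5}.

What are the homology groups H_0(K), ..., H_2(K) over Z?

H_0 ≅ Z,  H_1 ≅ Z ⊕ Z/2,  H_2 = 0.

We work with the vertex ordering 1 < 2 < 3 < 4 < 5 < 6 < 7 < 8 < 9 < 10. The simplices of K, each written with vertices in increasing order, are:

  0-simplices (10): [1], [2], [3], [4], [5], [6], [7], [8], [9], [10]
  1-simplices (30): (30 of them)
  2-simplices (20): (20 of them)

giving chain groups C_0 ≅ Z^10, C_1 ≅ Z^30, C_2 ≅ Z^20.

Boundary ∂_1: C_1 → C_0 is given by ∂[p,q] = [q] − [p].
The 10×30 boundary matrix has rank 9 and Smith normal form diag(1,1,1,1,1,1,1,1,1).

The boundary map ∂_2: C_2 → C_1 maps a triangle to the signed sum of its edges. For instance
  ∂[3,5,9] = [5,9] − [3,9] + [3,5],
  ∂[1,3,9] = [3,9] − [1,9] + [1,3].
This gives a 30×20 integer matrix of rank 20; reducing to Smith normal form yields diagonal entries (1,1,1,1,1,1,1,1,1,1,1,1,1,1,1,1,1,1,1,2).

Computing H_k = (kernel of ∂_k) / (image of ∂_{k+1}):

  H_0: rank C_0 − rank ∂_1 = 10 − 9 = 1, and the invariant factors of ∂_1 are all 1, so H_0 = Z.
  H_1: rank ker ∂_1 − rank ∂_2 = (30 − 9) − 20 = 1, and ∂_2 has invariant factor 2 > 1, so H_1 = Z ⊕ Z/2.
  H_2: rank ker ∂_2 − rank ∂_3 = (20 − 20) − 0 = 0, and there is no ∂_3, so H_2 = 0.

(K is a triangulation of the Klein bottle.)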